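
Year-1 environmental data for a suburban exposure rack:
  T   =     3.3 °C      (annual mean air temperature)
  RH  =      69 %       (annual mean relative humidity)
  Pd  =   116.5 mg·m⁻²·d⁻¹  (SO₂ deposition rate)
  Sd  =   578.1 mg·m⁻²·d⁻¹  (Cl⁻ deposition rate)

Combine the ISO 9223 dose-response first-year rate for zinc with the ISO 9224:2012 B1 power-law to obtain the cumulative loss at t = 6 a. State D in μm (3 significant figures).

zinc: T≤10 °C ⇒ hinge +0.038·(3.3−10) = -0.2546
  SO₂ term: 0.0129·116.5^0.44·exp(0.046·69-0.2546) = 1.939
  Cl⁻ term: 0.0175·578.1^0.57·exp(0.008·69+0.085·3.3) = 1.51
  sum: 1.939 + 1.51 → r_corr = 3.449 μm/a
Long-term exponent b (ISO 9224 Table 2, B1) = 0.813
  D(6) = 3.449 × 6^0.813 = 3.449 × 4.292 = 14.8 μm

D(6) = 14.8 μm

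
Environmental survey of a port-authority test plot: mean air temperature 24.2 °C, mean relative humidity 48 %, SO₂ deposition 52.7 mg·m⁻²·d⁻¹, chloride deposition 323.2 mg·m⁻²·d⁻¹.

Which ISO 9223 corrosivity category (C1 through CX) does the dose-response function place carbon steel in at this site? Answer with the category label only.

C4

carbon steel: temperature factor f = -0.054·(14.2) = -0.7668
  SO₂ term: 1.77·52.7^0.52·exp(0.02·48-0.7668) = 16.87
  Cl⁻ term: 0.102·323.2^0.62·exp(0.033·48+0.04·24.2) = 47.08
  r_corr = 16.87 + 47.08 = 63.95 μm/a
63.9 μm/a falls in (50, 80] for carbon steel → category C4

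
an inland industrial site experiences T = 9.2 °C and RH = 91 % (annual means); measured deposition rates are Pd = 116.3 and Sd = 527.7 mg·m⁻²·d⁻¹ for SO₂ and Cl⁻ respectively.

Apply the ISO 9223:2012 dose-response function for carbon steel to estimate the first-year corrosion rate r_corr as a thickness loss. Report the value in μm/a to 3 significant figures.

carbon steel: T≤10 °C ⇒ hinge +0.150·(9.2−10) = -0.1200
  sulphur-dioxide contribution → 114.9 μm/a
  chloride contribution → 144.7 μm/a
  total first-year rate 259.6 μm/a

r_corr = 260 μm/a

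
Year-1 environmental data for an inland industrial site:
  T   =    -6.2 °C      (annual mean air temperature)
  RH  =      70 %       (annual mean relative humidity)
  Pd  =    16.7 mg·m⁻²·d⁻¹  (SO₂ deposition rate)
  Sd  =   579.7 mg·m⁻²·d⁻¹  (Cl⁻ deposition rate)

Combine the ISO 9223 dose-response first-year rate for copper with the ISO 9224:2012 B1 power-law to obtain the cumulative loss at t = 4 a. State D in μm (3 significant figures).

D(4) = 1.55 μm

copper: f(T) = +0.126·(T−10) [T≤10 °C] = -2.0412
  SO₂ term: 0.0053·16.7^0.26·exp(0.059·70-2.0412) = 0.08899
  Sd branch = 0.01025·Sd^0.27·e^(0.036·RH+0.049·T) = 0.5239 μm/a
  r_corr = 0.08899 + 0.5239 = 0.6129 μm/a
Power-law: D(4) = r_corr · 4^0.667
  D(4) = 0.6129 × 4^0.667 = 0.6129 × 2.521 = 1.545 μm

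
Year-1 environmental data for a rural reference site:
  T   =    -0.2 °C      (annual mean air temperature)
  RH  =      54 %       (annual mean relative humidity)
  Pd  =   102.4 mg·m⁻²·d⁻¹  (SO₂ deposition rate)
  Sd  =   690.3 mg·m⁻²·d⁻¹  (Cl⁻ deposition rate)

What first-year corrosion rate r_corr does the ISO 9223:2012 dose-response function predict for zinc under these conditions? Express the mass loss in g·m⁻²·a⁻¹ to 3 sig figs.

zinc: temperature factor f = +0.038·(-10.2) = -0.3876
  sulphur-dioxide contribution → 0.8046 μm/a
  chloride contribution → 1.1 μm/a
  total first-year rate 1.905 μm/a
Convert to mass loss: 1.905 μm/a × 7.14 g/cm³ = 13.6 g·m⁻²·a⁻¹

r_corr = 13.6 g·m⁻²·a⁻¹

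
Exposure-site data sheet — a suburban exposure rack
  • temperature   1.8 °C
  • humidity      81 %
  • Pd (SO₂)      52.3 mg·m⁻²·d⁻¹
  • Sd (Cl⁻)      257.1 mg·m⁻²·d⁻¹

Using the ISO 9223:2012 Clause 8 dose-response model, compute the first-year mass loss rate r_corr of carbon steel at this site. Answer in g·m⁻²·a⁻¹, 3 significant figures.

r_corr = 550 g·m⁻²·a⁻¹

carbon steel: f(T) = +0.150·(T−10) [T≤10 °C] = -1.2300
  sulphur-dioxide contribution → 20.46 μm/a
  chloride contribution → 49.55 μm/a
  ⇒ r_corr(carbon steel) = 70.01 μm/a
Convert to mass loss: 70.01 μm/a × 7.85 g/cm³ = 549.6 g·m⁻²·a⁻¹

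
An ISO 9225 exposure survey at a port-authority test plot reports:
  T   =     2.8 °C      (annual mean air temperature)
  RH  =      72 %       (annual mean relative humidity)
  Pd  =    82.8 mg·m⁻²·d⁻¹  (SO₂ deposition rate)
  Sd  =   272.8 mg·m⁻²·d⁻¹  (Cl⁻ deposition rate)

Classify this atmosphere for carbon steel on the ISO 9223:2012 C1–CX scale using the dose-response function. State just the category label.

C4

carbon steel: f(T) = +0.150·(T−10) [T≤10 °C] = -1.0800
  sulphur-dioxide contribution → 25.22 μm/a
  chloride contribution → 39.75 μm/a
  ⇒ r_corr(carbon steel) = 64.97 μm/a
Category bounds: 50…80 μm/a bracket r_corr ⇒ C4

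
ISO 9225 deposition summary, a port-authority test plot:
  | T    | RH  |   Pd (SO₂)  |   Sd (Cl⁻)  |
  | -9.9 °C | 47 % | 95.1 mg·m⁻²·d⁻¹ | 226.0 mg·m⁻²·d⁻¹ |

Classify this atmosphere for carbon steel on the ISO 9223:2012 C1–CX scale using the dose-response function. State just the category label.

C2

carbon steel: temperature factor f = +0.150·(-19.9) = -2.9850
  sulphur-dioxide contribution → 2.446 μm/a
  chloride contribution → 9.327 μm/a
  ⇒ r_corr(carbon steel) = 11.77 μm/a
11.8 μm/a falls in (1.3, 25] for carbon steel → category C2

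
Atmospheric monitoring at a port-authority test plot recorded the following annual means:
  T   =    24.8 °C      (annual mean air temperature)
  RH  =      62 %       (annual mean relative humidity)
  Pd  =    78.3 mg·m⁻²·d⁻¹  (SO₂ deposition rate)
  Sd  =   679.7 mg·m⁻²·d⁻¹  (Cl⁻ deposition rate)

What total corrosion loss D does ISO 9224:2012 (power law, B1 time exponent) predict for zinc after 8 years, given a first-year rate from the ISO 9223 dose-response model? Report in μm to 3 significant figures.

D(8) = 55.7 μm

zinc: temperature factor f = -0.071·(14.8) = -1.0508
  Pd branch = 0.0129·Pd^0.44·e^(0.046·RH+f) = 0.5322 μm/a
  Cl⁻ term: 0.0175·679.7^0.57·exp(0.008·62+0.085·24.8) = 9.736
  sum: 0.5322 + 9.736 → r_corr = 10.27 μm/a
ISO 9224: D(t) = r_corr · t^b with b = 0.813 (zinc, B1)
  D(8) = 10.27 × 8^0.813 = 10.27 × 5.423 = 55.68 μm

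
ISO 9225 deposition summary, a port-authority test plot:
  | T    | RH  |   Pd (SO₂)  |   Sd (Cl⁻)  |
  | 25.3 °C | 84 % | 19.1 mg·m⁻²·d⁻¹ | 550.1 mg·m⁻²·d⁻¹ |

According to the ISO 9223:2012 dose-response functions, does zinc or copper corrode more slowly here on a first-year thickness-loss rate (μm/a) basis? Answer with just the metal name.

zinc: T>10 °C ⇒ hinge -0.071·(25.3−10) = -1.0863
  Pd branch = 0.0129·Pd^0.44·e^(0.046·RH+f) = 0.7596 μm/a
  Cl⁻ term: 0.0175·550.1^0.57·exp(0.008·84+0.085·25.3) = 10.74
  r_corr = 0.7596 + 10.74 = 11.5 μm/a
copper: f(T) = -0.080·(T−10) [T>10 °C] = -1.2240
  Pd branch = 0.0053·Pd^0.26·e^(0.059·RH+f) = 0.4766 μm/a
  Cl⁻ term: 0.01025·550.1^0.27·exp(0.036·84+0.049·25.3) = 4.003
  sum: 0.4766 + 4.003 → r_corr = 4.479 μm/a
Ordering by μm/a: zinc (11.5) > copper (4.48)

copper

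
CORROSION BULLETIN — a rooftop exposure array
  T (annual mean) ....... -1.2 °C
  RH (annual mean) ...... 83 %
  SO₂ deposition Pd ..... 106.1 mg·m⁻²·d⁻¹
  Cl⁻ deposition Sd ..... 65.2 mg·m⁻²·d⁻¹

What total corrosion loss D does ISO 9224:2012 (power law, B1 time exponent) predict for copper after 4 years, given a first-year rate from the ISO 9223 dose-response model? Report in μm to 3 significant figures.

copper: T≤10 °C ⇒ hinge +0.126·(-1.2−10) = -1.4112
  sulphur-dioxide contribution → 0.5819 μm/a
  chloride contribution → 0.5925 μm/a
  ⇒ r_corr(copper) = 1.174 μm/a
Long-term exponent b (ISO 9224 Table 2, B1) = 0.667
  D(4) = 1.174 × 4^0.667 = 1.174 × 2.521 = 2.961 μm

D(4) = 2.96 μm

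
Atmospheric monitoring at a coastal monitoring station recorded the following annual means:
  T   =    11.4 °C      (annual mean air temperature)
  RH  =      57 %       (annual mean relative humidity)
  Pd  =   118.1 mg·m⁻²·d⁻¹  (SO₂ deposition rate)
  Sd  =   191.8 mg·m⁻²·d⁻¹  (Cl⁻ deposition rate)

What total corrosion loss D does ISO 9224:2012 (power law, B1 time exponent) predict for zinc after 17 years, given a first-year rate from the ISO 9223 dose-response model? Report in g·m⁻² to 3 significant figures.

zinc: temperature factor f = -0.071·(1.4) = -0.0994
  SO₂ term: 0.0129·118.1^0.44·exp(0.046·57-0.0994) = 1.312
  Cl⁻ term: 0.0175·191.8^0.57·exp(0.008·57+0.085·11.4) = 1.456
  sum: 1.312 + 1.456 → r_corr = 2.768 μm/a
Power-law: D(17) = r_corr · 17^0.813
  D(17) = 2.768 × 17^0.813 = 2.768 × 10.01 = 27.7 μm
  Mass loss = 27.7 μm × 7.14 g/cm³ = 197.8 g·m⁻²

D(17) = 198 g·m⁻²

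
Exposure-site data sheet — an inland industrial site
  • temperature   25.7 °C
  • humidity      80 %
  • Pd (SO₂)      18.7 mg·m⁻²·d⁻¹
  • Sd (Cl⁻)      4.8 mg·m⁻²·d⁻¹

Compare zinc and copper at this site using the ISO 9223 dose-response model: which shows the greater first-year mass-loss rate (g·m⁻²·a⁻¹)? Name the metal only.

zinc: T>10 °C ⇒ hinge -0.071·(25.7−10) = -1.1147
  sulphur-dioxide contribution → 0.6085 μm/a
  chloride contribution → 0.7211 μm/a
  ⇒ r_corr(zinc) = 1.33 μm/a
  mass loss = 1.33 μm/a × 7.14 g/cm³ = 9.494 g·m⁻²·a⁻¹
copper: temperature factor f = -0.080·(15.7) = -1.2560
  sulphur-dioxide contribution → 0.3625 μm/a
  chloride contribution → 0.9825 μm/a
  ⇒ r_corr(copper) = 1.345 μm/a
  mass loss = 1.345 μm/a × 8.96 g/cm³ = 12.05 g·m⁻²·a⁻¹
Ordering by g·m⁻²·a⁻¹: copper (12.1) > zinc (9.49)

copper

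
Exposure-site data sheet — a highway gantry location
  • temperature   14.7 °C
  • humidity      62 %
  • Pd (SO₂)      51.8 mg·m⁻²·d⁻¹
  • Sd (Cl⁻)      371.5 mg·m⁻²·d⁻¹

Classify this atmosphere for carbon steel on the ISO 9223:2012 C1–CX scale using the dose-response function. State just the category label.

carbon steel: f(T) = -0.054·(T−10) [T>10 °C] = -0.2538
  Pd branch = 1.77·Pd^0.52·e^(0.02·RH+f) = 36.96 μm/a
  Cl⁻ term: 0.102·371.5^0.62·exp(0.033·62+0.04·14.7) = 55.71
  sum: 36.96 + 55.71 → r_corr = 92.67 μm/a
Category bounds: 80…200 μm/a bracket r_corr ⇒ C5

C5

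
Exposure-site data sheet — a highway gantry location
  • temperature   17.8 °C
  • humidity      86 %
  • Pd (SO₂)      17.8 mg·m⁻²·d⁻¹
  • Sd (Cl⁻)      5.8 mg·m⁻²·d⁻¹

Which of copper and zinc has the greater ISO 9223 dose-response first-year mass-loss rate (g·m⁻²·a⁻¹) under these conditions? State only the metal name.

copper

copper: T>10 °C ⇒ hinge -0.080·(17.8−10) = -0.6240
  SO₂ term: 0.0053·17.8^0.26·exp(0.059·86-0.6240) = 0.9594
  Cl⁻ term: 0.01025·5.8^0.27·exp(0.036·86+0.049·17.8) = 0.8714
  r_corr = 0.9594 + 0.8714 = 1.831 μm/a
  mass loss = 1.831 μm/a × 8.96 g/cm³ = 16.4 g·m⁻²·a⁻¹
zinc: temperature factor f = -0.071·(7.8) = -0.5538
  Pd branch = 0.0129·Pd^0.44·e^(0.046·RH+f) = 1.375 μm/a
  Cl⁻ term: 0.0175·5.8^0.57·exp(0.008·86+0.085·17.8) = 0.4306
  sum: 1.375 + 0.4306 → r_corr = 1.806 μm/a
  mass loss = 1.806 μm/a × 7.14 g/cm³ = 12.89 g·m⁻²·a⁻¹
Ordering by g·m⁻²·a⁻¹: copper (16.4) > zinc (12.9)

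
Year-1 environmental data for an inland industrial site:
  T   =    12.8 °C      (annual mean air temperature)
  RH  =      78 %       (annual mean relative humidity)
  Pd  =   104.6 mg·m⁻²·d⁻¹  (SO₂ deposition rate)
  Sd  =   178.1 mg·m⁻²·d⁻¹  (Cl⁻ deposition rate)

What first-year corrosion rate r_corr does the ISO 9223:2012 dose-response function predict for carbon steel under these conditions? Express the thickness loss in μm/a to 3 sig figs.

r_corr = 137 μm/a

carbon steel: T>10 °C ⇒ hinge -0.054·(12.8−10) = -0.1512
  SO₂ term: 1.77·104.6^0.52·exp(0.02·78-0.1512) = 81.28
  Sd branch = 0.102·Sd^0.62·e^(0.033·RH+0.04·T) = 55.49 μm/a
  r_corr = 81.28 + 55.49 = 136.8 μm/a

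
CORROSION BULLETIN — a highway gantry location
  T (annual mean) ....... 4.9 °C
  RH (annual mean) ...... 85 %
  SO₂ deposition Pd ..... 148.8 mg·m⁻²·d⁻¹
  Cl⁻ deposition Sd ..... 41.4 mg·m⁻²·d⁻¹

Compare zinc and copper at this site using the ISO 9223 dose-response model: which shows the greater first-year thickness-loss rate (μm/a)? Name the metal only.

zinc

zinc: T≤10 °C ⇒ hinge +0.038·(4.9−10) = -0.1938
  Pd branch = 0.0129·Pd^0.44·e^(0.046·RH+f) = 4.791 μm/a
  Sd branch = 0.0175·Sd^0.57·e^(0.008·RH+0.085·T) = 0.4375 μm/a
  r_corr = 4.791 + 0.4375 = 5.229 μm/a
copper: f(T) = +0.126·(T−10) [T≤10 °C] = -0.6426
  Pd branch = 0.0053·Pd^0.26·e^(0.059·RH+f) = 1.542 μm/a
  Cl⁻ term: 0.01025·41.4^0.27·exp(0.036·85+0.049·4.9) = 0.7595
  sum: 1.542 + 0.7595 → r_corr = 2.301 μm/a
Ordering by μm/a: zinc (5.23) > copper (2.3)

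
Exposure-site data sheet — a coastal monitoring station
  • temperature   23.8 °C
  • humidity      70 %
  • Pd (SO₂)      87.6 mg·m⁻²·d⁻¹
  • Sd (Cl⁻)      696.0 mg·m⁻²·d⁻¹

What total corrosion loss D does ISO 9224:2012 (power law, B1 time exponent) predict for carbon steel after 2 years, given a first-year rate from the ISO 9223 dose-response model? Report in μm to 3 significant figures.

carbon steel: T>10 °C ⇒ hinge -0.054·(23.8−10) = -0.7452
  sulphur-dioxide contribution → 34.87 μm/a
  chloride contribution → 154.1 μm/a
  total first-year rate 188.9 μm/a
Power-law: D(2) = r_corr · 2^0.523
  D(2) = 188.9 × 2^0.523 = 188.9 × 1.437 = 271.5 μm

D(2) = 271 μm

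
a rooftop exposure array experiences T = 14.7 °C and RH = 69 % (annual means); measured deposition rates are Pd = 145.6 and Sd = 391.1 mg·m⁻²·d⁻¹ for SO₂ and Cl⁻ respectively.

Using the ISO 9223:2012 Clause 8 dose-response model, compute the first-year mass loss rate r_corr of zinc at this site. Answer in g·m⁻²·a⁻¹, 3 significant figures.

r_corr = 36.8 g·m⁻²·a⁻¹

zinc: temperature factor f = -0.071·(4.7) = -0.3337
  SO₂ term: 0.0129·145.6^0.44·exp(0.046·69-0.3337) = 1.977
  Sd branch = 0.0175·Sd^0.57·e^(0.008·RH+0.085·T) = 3.184 μm/a
  sum: 1.977 + 3.184 → r_corr = 5.161 μm/a
Convert to mass loss: 5.161 μm/a × 7.14 g/cm³ = 36.85 g·m⁻²·a⁻¹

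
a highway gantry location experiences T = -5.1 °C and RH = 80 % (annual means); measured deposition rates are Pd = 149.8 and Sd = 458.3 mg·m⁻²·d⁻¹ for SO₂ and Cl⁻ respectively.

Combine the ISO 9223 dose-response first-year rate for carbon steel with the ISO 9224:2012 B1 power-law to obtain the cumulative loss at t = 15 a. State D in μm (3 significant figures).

carbon steel: T≤10 °C ⇒ hinge +0.150·(-5.1−10) = -2.2650
  sulphur-dioxide contribution → 12.31 μm/a
  chloride contribution → 52.05 μm/a
  total first-year rate 64.37 μm/a
Long-term exponent b (ISO 9224 Table 2, B1) = 0.523
  D(15) = 64.37 × 15^0.523 = 64.37 × 4.122 = 265.3 μm

D(15) = 265 μm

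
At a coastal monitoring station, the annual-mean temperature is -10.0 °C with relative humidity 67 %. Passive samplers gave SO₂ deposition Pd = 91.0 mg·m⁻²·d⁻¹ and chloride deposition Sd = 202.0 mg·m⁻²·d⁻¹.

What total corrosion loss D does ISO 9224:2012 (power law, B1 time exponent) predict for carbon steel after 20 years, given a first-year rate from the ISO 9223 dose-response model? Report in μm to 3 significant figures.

D(20) = 97.2 μm

carbon steel: f(T) = +0.150·(T−10) [T≤10 °C] = -3.0000
  Pd branch = 1.77·Pd^0.52·e^(0.02·RH+f) = 3.514 μm/a
  Sd branch = 0.102·Sd^0.62·e^(0.033·RH+0.04·T) = 16.77 μm/a
  r_corr = 3.514 + 16.77 = 20.28 μm/a
Long-term exponent b (ISO 9224 Table 2, B1) = 0.523
  D(20) = 20.28 × 20^0.523 = 20.28 × 4.791 = 97.16 μm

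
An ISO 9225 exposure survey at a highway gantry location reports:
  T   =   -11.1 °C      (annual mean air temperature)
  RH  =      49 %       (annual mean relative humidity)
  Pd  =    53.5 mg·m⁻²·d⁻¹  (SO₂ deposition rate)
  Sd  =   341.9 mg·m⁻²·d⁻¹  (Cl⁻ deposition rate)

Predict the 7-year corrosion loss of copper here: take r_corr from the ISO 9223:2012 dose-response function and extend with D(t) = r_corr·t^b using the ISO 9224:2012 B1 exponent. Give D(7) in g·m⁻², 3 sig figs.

copper: f(T) = +0.126·(T−10) [T≤10 °C] = -2.6586
  Pd branch = 0.0053·Pd^0.26·e^(0.059·RH+f) = 0.01882 μm/a
  Sd branch = 0.01025·Sd^0.27·e^(0.036·RH+0.049·T) = 0.1678 μm/a
  r_corr = 0.01882 + 0.1678 = 0.1866 μm/a
Long-term exponent b (ISO 9224 Table 2, B1) = 0.667
  D(7) = 0.1866 × 7^0.667 = 0.1866 × 3.662 = 0.6833 μm
  Mass loss = 0.6833 μm × 8.96 g/cm³ = 6.122 g·m⁻²

D(7) = 6.12 g·m⁻²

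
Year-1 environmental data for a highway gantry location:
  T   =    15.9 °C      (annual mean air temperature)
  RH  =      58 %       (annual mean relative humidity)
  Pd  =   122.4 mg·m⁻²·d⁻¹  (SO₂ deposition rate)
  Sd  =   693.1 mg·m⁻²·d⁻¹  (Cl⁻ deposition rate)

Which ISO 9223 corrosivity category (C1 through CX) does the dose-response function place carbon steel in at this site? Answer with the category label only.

carbon steel: temperature factor f = -0.054·(5.9) = -0.3186
  Pd branch = 1.77·Pd^0.52·e^(0.02·RH+f) = 50.01 μm/a
  Sd branch = 0.102·Sd^0.62·e^(0.033·RH+0.04·T) = 75.4 μm/a
  r_corr = 50.01 + 75.4 = 125.4 μm/a
Category bounds: 80…200 μm/a bracket r_corr ⇒ C5

C5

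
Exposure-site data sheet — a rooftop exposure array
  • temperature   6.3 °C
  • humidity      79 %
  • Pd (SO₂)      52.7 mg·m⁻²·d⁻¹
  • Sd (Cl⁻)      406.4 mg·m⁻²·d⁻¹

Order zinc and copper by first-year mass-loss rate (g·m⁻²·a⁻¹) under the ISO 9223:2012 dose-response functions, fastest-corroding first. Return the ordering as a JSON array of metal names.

zinc: f(T) = +0.038·(T−10) [T≤10 °C] = -0.1406
  Pd branch = 0.0129·Pd^0.44·e^(0.046·RH+f) = 2.429 μm/a
  Sd branch = 0.0175·Sd^0.57·e^(0.008·RH+0.085·T) = 1.727 μm/a
  r_corr = 2.429 + 1.727 = 4.155 μm/a
  mass loss = 4.155 μm/a × 7.14 g/cm³ = 29.67 g·m⁻²·a⁻¹
copper: T≤10 °C ⇒ hinge +0.126·(6.3−10) = -0.4662
  Pd branch = 0.0053·Pd^0.26·e^(0.059·RH+f) = 0.9857 μm/a
  Sd branch = 0.01025·Sd^0.27·e^(0.036·RH+0.049·T) = 1.214 μm/a
  sum: 0.9857 + 1.214 → r_corr = 2.2 μm/a
  mass loss = 2.2 μm/a × 8.96 g/cm³ = 19.71 g·m⁻²·a⁻¹
Ordering by g·m⁻²·a⁻¹: zinc (29.7) > copper (19.7)

["zinc", "copper"]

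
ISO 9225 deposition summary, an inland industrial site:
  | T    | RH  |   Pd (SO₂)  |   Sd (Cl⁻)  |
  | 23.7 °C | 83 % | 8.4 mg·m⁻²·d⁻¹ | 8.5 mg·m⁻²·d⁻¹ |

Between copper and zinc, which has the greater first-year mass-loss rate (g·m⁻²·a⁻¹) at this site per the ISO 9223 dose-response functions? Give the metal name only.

copper: temperature factor f = -0.080·(13.7) = -1.0960
  sulphur-dioxide contribution → 0.4124 μm/a
  chloride contribution → 1.158 μm/a
  ⇒ r_corr(copper) = 1.57 μm/a
  mass loss = 1.57 μm/a × 8.96 g/cm³ = 14.07 g·m⁻²·a⁻¹
zinc: T>10 °C ⇒ hinge -0.071·(23.7−10) = -0.9727
  sulphur-dioxide contribution → 0.5662 μm/a
  chloride contribution → 0.8631 μm/a
  ⇒ r_corr(zinc) = 1.429 μm/a
  mass loss = 1.429 μm/a × 7.14 g/cm³ = 10.21 g·m⁻²·a⁻¹
Ordering by g·m⁻²·a⁻¹: copper (14.1) > zinc (10.2)

copper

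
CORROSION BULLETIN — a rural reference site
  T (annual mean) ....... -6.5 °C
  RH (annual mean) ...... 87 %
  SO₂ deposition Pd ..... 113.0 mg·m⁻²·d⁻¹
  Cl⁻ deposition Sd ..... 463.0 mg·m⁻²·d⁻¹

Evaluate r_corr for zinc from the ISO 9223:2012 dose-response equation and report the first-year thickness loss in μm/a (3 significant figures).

r_corr = 3.69 μm/a

zinc: temperature factor f = +0.038·(-16.5) = -0.6270
  Pd branch = 0.0129·Pd^0.44·e^(0.046·RH+f) = 3.018 μm/a
  Sd branch = 0.0175·Sd^0.57·e^(0.008·RH+0.085·T) = 0.6679 μm/a
  sum: 3.018 + 0.6679 → r_corr = 3.686 μm/a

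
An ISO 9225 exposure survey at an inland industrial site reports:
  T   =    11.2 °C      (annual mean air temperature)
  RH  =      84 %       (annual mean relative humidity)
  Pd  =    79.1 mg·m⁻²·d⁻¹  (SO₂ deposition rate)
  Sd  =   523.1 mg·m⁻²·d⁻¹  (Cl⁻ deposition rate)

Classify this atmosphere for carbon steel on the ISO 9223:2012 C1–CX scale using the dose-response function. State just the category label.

CX

carbon steel: f(T) = -0.054·(T−10) [T>10 °C] = -0.0648
  Pd branch = 1.77·Pd^0.52·e^(0.02·RH+f) = 86.4 μm/a
  Cl⁻ term: 0.102·523.1^0.62·exp(0.033·84+0.04·11.2) = 123.8
  r_corr = 86.4 + 123.8 = 210.1 μm/a
Category bounds: 200…700 μm/a bracket r_corr ⇒ CX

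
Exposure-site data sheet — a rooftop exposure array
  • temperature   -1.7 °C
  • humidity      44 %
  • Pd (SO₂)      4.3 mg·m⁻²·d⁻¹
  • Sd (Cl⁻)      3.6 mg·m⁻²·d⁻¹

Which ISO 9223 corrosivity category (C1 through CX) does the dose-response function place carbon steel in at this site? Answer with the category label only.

C2

carbon steel: f(T) = +0.150·(T−10) [T≤10 °C] = -1.7550
  SO₂ term: 1.77·4.3^0.52·exp(0.02·44-1.7550) = 1.575
  Cl⁻ term: 0.102·3.6^0.62·exp(0.033·44+0.04·-1.7) = 0.9007
  r_corr = 1.575 + 0.9007 = 2.476 μm/a
Category bounds: 1.3…25 μm/a bracket r_corr ⇒ C2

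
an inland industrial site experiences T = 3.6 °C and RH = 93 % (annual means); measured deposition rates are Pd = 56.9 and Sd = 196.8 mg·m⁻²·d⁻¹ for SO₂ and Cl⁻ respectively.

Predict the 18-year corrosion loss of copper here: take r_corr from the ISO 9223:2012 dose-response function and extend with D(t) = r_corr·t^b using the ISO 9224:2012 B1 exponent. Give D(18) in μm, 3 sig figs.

copper: f(T) = +0.126·(T−10) [T≤10 °C] = -0.8064
  SO₂ term: 0.0053·56.9^0.26·exp(0.059·93-0.8064) = 1.634
  Sd branch = 0.01025·Sd^0.27·e^(0.036·RH+0.049·T) = 1.448 μm/a
  r_corr = 1.634 + 1.448 = 3.082 μm/a
ISO 9224: D(t) = r_corr · t^b with b = 0.667 (copper, B1)
  D(18) = 3.082 × 18^0.667 = 3.082 × 6.875 = 21.19 μm

D(18) = 21.2 μm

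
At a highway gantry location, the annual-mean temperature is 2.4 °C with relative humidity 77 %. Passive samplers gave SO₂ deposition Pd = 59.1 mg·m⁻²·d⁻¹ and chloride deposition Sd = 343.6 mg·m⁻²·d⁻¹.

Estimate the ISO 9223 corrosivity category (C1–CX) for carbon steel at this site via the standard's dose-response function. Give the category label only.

C4

carbon steel: f(T) = +0.150·(T−10) [T≤10 °C] = -1.1400
  sulphur-dioxide contribution → 22.03 μm/a
  chloride contribution → 53.23 μm/a
  ⇒ r_corr(carbon steel) = 75.26 μm/a
Category bounds: 50…80 μm/a bracket r_corr ⇒ C4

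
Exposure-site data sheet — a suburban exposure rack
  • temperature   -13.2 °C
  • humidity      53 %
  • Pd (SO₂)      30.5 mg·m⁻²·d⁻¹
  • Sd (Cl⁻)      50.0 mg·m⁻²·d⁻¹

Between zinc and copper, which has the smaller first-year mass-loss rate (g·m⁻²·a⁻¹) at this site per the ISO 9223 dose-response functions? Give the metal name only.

zinc: f(T) = +0.038·(T−10) [T≤10 °C] = -0.8816
  Pd branch = 0.0129·Pd^0.44·e^(0.046·RH+f) = 0.2752 μm/a
  Sd branch = 0.0175·Sd^0.57·e^(0.008·RH+0.085·T) = 0.08097 μm/a
  r_corr = 0.2752 + 0.08097 = 0.3561 μm/a
  mass loss = 0.3561 μm/a × 7.14 g/cm³ = 2.543 g·m⁻²·a⁻¹
copper: T≤10 °C ⇒ hinge +0.126·(-13.2−10) = -2.9232
  Pd branch = 0.0053·Pd^0.26·e^(0.059·RH+f) = 0.0158 μm/a
  Sd branch = 0.01025·Sd^0.27·e^(0.036·RH+0.049·T) = 0.104 μm/a
  r_corr = 0.0158 + 0.104 = 0.1198 μm/a
  mass loss = 0.1198 μm/a × 8.96 g/cm³ = 1.074 g·m⁻²·a⁻¹
Ordering by g·m⁻²·a⁻¹: zinc (2.54) > copper (1.07)

copper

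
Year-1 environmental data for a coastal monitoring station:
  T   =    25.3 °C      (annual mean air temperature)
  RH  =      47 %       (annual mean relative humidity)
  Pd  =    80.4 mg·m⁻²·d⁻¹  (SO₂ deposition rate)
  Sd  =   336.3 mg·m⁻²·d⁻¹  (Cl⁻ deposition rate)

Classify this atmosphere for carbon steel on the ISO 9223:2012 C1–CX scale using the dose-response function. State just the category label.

carbon steel: T>10 °C ⇒ hinge -0.054·(25.3−10) = -0.8262
  SO₂ term: 1.77·80.4^0.52·exp(0.02·47-0.8262) = 19.41
  Cl⁻ term: 0.102·336.3^0.62·exp(0.033·47+0.04·25.3) = 48.78
  sum: 19.41 + 48.78 → r_corr = 68.2 μm/a
Category bounds: 50…80 μm/a bracket r_corr ⇒ C4

C4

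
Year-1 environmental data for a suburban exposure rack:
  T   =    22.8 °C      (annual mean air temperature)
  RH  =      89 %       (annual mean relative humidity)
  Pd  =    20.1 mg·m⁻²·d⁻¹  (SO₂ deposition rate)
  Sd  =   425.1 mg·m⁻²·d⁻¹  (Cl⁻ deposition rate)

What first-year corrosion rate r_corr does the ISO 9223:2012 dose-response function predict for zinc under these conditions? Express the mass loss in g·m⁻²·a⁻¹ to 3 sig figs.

zinc: f(T) = -0.071·(T−10) [T>10 °C] = -0.9088
  sulphur-dioxide contribution → 1.168 μm/a
  chloride contribution → 7.801 μm/a
  ⇒ r_corr(zinc) = 8.969 μm/a
Convert to mass loss: 8.969 μm/a × 7.14 g/cm³ = 64.04 g·m⁻²·a⁻¹

r_corr = 64.0 g·m⁻²·a⁻¹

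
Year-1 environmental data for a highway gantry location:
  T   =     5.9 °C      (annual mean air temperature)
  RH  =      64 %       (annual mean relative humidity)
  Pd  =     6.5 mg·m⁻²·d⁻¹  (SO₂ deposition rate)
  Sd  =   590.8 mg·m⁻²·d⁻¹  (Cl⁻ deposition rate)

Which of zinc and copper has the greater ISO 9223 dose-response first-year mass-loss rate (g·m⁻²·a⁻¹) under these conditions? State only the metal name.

zinc: temperature factor f = +0.038·(-4.1) = -0.1558
  SO₂ term: 0.0129·6.5^0.44·exp(0.046·64-0.1558) = 0.4777
  Cl⁻ term: 0.0175·590.8^0.57·exp(0.008·64+0.085·5.9) = 1.832
  sum: 0.4777 + 1.832 → r_corr = 2.31 μm/a
  mass loss = 2.31 μm/a × 7.14 g/cm³ = 16.49 g·m⁻²·a⁻¹
copper: T≤10 °C ⇒ hinge +0.126·(5.9−10) = -0.5166
  Pd branch = 0.0053·Pd^0.26·e^(0.059·RH+f) = 0.2245 μm/a
  Cl⁻ term: 0.01025·590.8^0.27·exp(0.036·64+0.049·5.9) = 0.7677
  sum: 0.2245 + 0.7677 → r_corr = 0.9922 μm/a
  mass loss = 0.9922 μm/a × 8.96 g/cm³ = 8.89 g·m⁻²·a⁻¹
Ordering by g·m⁻²·a⁻¹: zinc (16.5) > copper (8.89)

zinc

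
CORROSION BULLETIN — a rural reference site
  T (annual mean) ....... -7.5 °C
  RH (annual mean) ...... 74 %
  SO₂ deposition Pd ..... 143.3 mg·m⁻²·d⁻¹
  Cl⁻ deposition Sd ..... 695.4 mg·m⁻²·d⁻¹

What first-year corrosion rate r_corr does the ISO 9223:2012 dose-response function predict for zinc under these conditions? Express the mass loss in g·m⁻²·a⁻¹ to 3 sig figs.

r_corr = 17.6 g·m⁻²·a⁻¹

zinc: temperature factor f = +0.038·(-17.5) = -0.6650
  Pd branch = 0.0129·Pd^0.44·e^(0.046·RH+f) = 1.774 μm/a
  Sd branch = 0.0175·Sd^0.57·e^(0.008·RH+0.085·T) = 0.6972 μm/a
  r_corr = 1.774 + 0.6972 = 2.471 μm/a
Convert to mass loss: 2.471 μm/a × 7.14 g/cm³ = 17.64 g·m⁻²·a⁻¹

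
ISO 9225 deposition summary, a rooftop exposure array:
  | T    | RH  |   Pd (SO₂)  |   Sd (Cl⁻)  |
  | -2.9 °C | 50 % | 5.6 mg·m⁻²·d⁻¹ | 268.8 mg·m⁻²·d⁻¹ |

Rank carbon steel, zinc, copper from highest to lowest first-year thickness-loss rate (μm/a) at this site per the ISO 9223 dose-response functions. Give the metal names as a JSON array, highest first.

["carbon steel", "zinc", "copper"]

carbon steel: f(T) = +0.150·(T−10) [T≤10 °C] = -1.9350
  Pd branch = 1.77·Pd^0.52·e^(0.02·RH+f) = 1.702 μm/a
  Cl⁻ term: 0.102·268.8^0.62·exp(0.033·50+0.04·-2.9) = 15.17
  r_corr = 1.702 + 15.17 = 16.87 μm/a
zinc: temperature factor f = +0.038·(-12.9) = -0.4902
  Pd branch = 0.0129·Pd^0.44·e^(0.046·RH+f) = 0.1682 μm/a
  Cl⁻ term: 0.0175·268.8^0.57·exp(0.008·50+0.085·-2.9) = 0.4949
  r_corr = 0.1682 + 0.4949 = 0.663 μm/a
copper: T≤10 °C ⇒ hinge +0.126·(-2.9−10) = -1.6254
  SO₂ term: 0.0053·5.6^0.26·exp(0.059·50-1.6254) = 0.03119
  Sd branch = 0.01025·Sd^0.27·e^(0.036·RH+0.049·T) = 0.2436 μm/a
  r_corr = 0.03119 + 0.2436 = 0.2748 μm/a
Ordering by μm/a: carbon steel (16.9) > zinc (0.663) > copper (0.275)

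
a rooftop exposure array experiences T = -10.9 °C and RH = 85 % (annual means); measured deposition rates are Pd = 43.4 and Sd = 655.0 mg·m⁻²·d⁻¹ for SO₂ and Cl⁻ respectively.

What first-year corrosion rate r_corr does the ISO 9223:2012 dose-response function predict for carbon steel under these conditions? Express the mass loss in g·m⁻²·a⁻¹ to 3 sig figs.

carbon steel: temperature factor f = +0.150·(-20.9) = -3.1350
  Pd branch = 1.77·Pd^0.52·e^(0.02·RH+f) = 2.994 μm/a
  Cl⁻ term: 0.102·655.0^0.62·exp(0.033·85+0.04·-10.9) = 60.75
  r_corr = 2.994 + 60.75 = 63.74 μm/a
Convert to mass loss: 63.74 μm/a × 7.85 g/cm³ = 500.4 g·m⁻²·a⁻¹

r_corr = 500 g·m⁻²·a⁻¹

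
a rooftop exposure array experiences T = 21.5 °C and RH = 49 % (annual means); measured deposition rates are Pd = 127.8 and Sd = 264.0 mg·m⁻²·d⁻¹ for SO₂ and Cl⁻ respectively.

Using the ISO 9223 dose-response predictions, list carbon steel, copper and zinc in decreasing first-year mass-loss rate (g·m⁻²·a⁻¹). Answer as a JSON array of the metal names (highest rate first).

["carbon steel", "zinc", "copper"]

carbon steel: T>10 °C ⇒ hinge -0.054·(21.5−10) = -0.6210
  SO₂ term: 1.77·127.8^0.52·exp(0.02·49-0.6210) = 31.57
  Cl⁻ term: 0.102·264.0^0.62·exp(0.033·49+0.04·21.5) = 38.52
  r_corr = 31.57 + 38.52 = 70.1 μm/a
  mass loss = 70.1 μm/a × 7.85 g/cm³ = 550.2 g·m⁻²·a⁻¹
copper: temperature factor f = -0.080·(11.5) = -0.9200
  Pd branch = 0.0053·Pd^0.26·e^(0.059·RH+f) = 0.1343 μm/a
  Sd branch = 0.01025·Sd^0.27·e^(0.036·RH+0.049·T) = 0.773 μm/a
  r_corr = 0.1343 + 0.773 = 0.9073 μm/a
  mass loss = 0.9073 μm/a × 8.96 g/cm³ = 8.129 g·m⁻²·a⁻¹
zinc: T>10 °C ⇒ hinge -0.071·(21.5−10) = -0.8165
  Pd branch = 0.0129·Pd^0.44·e^(0.046·RH+f) = 0.4589 μm/a
  Sd branch = 0.0175·Sd^0.57·e^(0.008·RH+0.085·T) = 3.866 μm/a
  sum: 0.4589 + 3.866 → r_corr = 4.325 μm/a
  mass loss = 4.325 μm/a × 7.14 g/cm³ = 30.88 g·m⁻²·a⁻¹
Ordering by g·m⁻²·a⁻¹: carbon steel (550) > zinc (30.9) > copper (8.13)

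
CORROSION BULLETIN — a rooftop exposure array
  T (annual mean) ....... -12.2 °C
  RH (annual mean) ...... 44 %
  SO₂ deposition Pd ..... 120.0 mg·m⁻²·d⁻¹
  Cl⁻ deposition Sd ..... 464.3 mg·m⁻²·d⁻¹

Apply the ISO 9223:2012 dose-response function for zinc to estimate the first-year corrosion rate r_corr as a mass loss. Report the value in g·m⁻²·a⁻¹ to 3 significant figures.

zinc: temperature factor f = +0.038·(-22.2) = -0.8436
  Pd branch = 0.0129·Pd^0.44·e^(0.046·RH+f) = 0.3452 μm/a
  Cl⁻ term: 0.0175·464.3^0.57·exp(0.008·44+0.085·-12.2) = 0.2922
  sum: 0.3452 + 0.2922 → r_corr = 0.6374 μm/a
Convert to mass loss: 0.6374 μm/a × 7.14 g/cm³ = 4.551 g·m⁻²·a⁻¹

r_corr = 4.55 g·m⁻²·a⁻¹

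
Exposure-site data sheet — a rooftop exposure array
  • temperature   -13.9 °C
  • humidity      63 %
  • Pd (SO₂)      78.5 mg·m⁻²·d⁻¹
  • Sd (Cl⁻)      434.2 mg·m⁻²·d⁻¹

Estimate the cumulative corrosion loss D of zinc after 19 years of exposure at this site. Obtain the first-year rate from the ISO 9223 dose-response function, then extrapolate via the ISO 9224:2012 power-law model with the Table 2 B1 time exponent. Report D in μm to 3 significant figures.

zinc: T≤10 °C ⇒ hinge +0.038·(-13.9−10) = -0.9082
  sulphur-dioxide contribution → 0.6434 μm/a
  chloride contribution → 0.2833 μm/a
  ⇒ r_corr(zinc) = 0.9267 μm/a
Long-term exponent b (ISO 9224 Table 2, B1) = 0.813
  D(19) = 0.9267 × 19^0.813 = 0.9267 × 10.96 = 10.15 μm

D(19) = 10.2 μm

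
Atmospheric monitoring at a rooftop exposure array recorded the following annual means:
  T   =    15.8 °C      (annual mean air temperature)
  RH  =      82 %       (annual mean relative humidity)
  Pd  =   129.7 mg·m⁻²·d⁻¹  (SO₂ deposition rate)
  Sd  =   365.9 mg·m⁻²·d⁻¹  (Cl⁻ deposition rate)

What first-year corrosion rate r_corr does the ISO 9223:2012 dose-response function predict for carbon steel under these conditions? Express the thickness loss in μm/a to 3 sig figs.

carbon steel: T>10 °C ⇒ hinge -0.054·(15.8−10) = -0.3132
  SO₂ term: 1.77·129.7^0.52·exp(0.02·82-0.3132) = 83.74
  Sd branch = 0.102·Sd^0.62·e^(0.033·RH+0.04·T) = 111.6 μm/a
  r_corr = 83.74 + 111.6 = 195.3 μm/a

r_corr = 195 μm/a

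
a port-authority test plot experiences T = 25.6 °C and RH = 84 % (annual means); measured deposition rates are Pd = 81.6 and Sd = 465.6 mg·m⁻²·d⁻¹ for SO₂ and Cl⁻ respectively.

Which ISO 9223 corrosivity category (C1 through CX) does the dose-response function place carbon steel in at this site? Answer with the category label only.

carbon steel: temperature factor f = -0.054·(15.6) = -0.8424
  Pd branch = 1.77·Pd^0.52·e^(0.02·RH+f) = 40.35 μm/a
  Sd branch = 0.102·Sd^0.62·e^(0.033·RH+0.04·T) = 204.8 μm/a
  sum: 40.35 + 204.8 → r_corr = 245.2 μm/a
ISO 9223 Table 2 (carbon steel): 200 < 245 ≤ 700 μm/a ⇒ CX

CX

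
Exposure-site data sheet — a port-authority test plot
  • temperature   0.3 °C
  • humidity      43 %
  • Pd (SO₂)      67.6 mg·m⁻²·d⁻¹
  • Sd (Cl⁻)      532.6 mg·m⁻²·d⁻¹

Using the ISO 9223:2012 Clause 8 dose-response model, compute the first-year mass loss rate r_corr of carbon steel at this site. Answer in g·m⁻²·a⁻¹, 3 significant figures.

r_corr = 233 g·m⁻²·a⁻¹

carbon steel: T≤10 °C ⇒ hinge +0.150·(0.3−10) = -1.4550
  SO₂ term: 1.77·67.6^0.52·exp(0.02·43-1.4550) = 8.733
  Cl⁻ term: 0.102·532.6^0.62·exp(0.033·43+0.04·0.3) = 20.91
  sum: 8.733 + 20.91 → r_corr = 29.65 μm/a
Convert to mass loss: 29.65 μm/a × 7.85 g/cm³ = 232.7 g·m⁻²·a⁻¹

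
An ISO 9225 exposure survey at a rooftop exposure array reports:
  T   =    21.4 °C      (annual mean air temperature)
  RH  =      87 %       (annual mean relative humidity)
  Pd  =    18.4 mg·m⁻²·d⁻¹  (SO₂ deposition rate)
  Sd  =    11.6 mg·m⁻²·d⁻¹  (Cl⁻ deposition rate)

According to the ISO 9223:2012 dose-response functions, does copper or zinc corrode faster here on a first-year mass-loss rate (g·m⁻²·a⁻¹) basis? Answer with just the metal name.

copper

copper: temperature factor f = -0.080·(11.4) = -0.9120
  SO₂ term: 0.0053·18.4^0.26·exp(0.059·87-0.9120) = 0.7696
  Sd branch = 0.01025·Sd^0.27·e^(0.036·RH+0.049·T) = 1.299 μm/a
  r_corr = 0.7696 + 1.299 = 2.069 μm/a
  mass loss = 2.069 μm/a × 8.96 g/cm³ = 18.54 g·m⁻²·a⁻¹
zinc: temperature factor f = -0.071·(11.4) = -0.8094
  SO₂ term: 0.0129·18.4^0.44·exp(0.046·87-0.8094) = 1.131
  Cl⁻ term: 0.0175·11.6^0.57·exp(0.008·87+0.085·21.4) = 0.875
  r_corr = 1.131 + 0.875 = 2.007 μm/a
  mass loss = 2.007 μm/a × 7.14 g/cm³ = 14.33 g·m⁻²·a⁻¹
Ordering by g·m⁻²·a⁻¹: copper (18.5) > zinc (14.3)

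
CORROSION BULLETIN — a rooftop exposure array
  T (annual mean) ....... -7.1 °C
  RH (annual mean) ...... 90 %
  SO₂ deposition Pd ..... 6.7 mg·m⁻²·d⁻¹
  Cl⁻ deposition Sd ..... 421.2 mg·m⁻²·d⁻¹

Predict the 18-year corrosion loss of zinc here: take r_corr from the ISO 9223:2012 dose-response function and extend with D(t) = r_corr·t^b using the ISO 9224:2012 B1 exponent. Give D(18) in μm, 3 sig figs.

D(18) = 16.7 μm

zinc: f(T) = +0.038·(T−10) [T≤10 °C] = -0.6498
  sulphur-dioxide contribution → 0.9769 μm/a
  chloride contribution → 0.616 μm/a
  ⇒ r_corr(zinc) = 1.593 μm/a
Long-term exponent b (ISO 9224 Table 2, B1) = 0.813
  D(18) = 1.593 × 18^0.813 = 1.593 × 10.48 = 16.7 μm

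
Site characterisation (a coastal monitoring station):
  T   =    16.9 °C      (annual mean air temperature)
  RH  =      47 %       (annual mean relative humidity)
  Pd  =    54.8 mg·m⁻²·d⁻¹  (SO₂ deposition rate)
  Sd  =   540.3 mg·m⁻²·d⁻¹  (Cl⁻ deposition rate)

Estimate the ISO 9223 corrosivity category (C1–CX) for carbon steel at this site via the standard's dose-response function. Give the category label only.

C4

carbon steel: f(T) = -0.054·(T−10) [T>10 °C] = -0.3726
  sulphur-dioxide contribution → 25.04 μm/a
  chloride contribution → 46.77 μm/a
  total first-year rate 71.81 μm/a
71.8 μm/a falls in (50, 80] for carbon steel → category C4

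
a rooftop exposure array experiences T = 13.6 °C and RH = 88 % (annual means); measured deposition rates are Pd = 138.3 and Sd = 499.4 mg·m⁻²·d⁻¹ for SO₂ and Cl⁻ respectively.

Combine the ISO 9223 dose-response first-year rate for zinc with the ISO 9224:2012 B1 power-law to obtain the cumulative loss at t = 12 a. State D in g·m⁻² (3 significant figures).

zinc: T>10 °C ⇒ hinge -0.071·(13.6−10) = -0.2556
  sulphur-dioxide contribution → 5.007 μm/a
  chloride contribution → 3.881 μm/a
  total first-year rate 8.888 μm/a
ISO 9224: D(t) = r_corr · t^b with b = 0.813 (zinc, B1)
  D(12) = 8.888 × 12^0.813 = 8.888 × 7.54 = 67.02 μm
  Mass loss = 67.02 μm × 7.14 g/cm³ = 478.5 g·m⁻²

D(12) = 478 g·m⁻²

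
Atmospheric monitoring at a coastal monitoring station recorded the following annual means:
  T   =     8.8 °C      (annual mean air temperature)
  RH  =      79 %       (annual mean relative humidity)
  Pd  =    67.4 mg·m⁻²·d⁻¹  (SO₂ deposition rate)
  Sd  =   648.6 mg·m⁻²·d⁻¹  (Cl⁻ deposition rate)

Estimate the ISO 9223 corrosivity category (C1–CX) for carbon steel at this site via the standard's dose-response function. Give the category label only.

carbon steel: T≤10 °C ⇒ hinge +0.150·(8.8−10) = -0.1800
  SO₂ term: 1.77·67.4^0.52·exp(0.02·79-0.1800) = 64.1
  Cl⁻ term: 0.102·648.6^0.62·exp(0.033·79+0.04·8.8) = 108.9
  sum: 64.1 + 108.9 → r_corr = 173 μm/a
173 μm/a falls in (80, 200] for carbon steel → category C5

C5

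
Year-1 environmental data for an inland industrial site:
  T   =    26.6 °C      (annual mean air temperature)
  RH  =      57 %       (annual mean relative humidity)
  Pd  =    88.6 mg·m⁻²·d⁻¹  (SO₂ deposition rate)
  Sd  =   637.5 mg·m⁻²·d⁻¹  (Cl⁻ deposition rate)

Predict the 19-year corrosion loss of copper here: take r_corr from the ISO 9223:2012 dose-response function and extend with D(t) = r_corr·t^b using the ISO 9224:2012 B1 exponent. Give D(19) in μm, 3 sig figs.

D(19) = 12.9 μm

copper: T>10 °C ⇒ hinge -0.080·(26.6−10) = -1.3280
  sulphur-dioxide contribution → 0.1301 μm/a
  chloride contribution → 1.679 μm/a
  total first-year rate 1.81 μm/a
Long-term exponent b (ISO 9224 Table 2, B1) = 0.667
  D(19) = 1.81 × 19^0.667 = 1.81 × 7.127 = 12.9 μm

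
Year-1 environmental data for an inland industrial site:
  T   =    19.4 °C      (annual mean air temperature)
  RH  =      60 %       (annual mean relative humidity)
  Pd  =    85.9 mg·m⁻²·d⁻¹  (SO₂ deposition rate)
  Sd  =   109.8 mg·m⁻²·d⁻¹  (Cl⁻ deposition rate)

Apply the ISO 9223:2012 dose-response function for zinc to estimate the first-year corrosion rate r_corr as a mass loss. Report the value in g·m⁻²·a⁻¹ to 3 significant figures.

r_corr = 20.6 g·m⁻²·a⁻¹

zinc: temperature factor f = -0.071·(9.4) = -0.6674
  SO₂ term: 0.0129·85.9^0.44·exp(0.046·60-0.6674) = 0.7419
  Sd branch = 0.0175·Sd^0.57·e^(0.008·RH+0.085·T) = 2.142 μm/a
  sum: 0.7419 + 2.142 → r_corr = 2.884 μm/a
Convert to mass loss: 2.884 μm/a × 7.14 g/cm³ = 20.59 g·m⁻²·a⁻¹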